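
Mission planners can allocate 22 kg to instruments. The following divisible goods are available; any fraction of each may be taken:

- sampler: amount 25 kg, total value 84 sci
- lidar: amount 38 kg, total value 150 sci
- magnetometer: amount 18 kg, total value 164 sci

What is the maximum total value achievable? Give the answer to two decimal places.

Take in order of value per unit:
- magnetometer (164/18 per unit): all 18 → value 164, running total 164.00
- lidar (150/38 per unit): 4 of 38 → value 4×150/38 = 15.7895, running total 179.79
Total 179.79.

179.79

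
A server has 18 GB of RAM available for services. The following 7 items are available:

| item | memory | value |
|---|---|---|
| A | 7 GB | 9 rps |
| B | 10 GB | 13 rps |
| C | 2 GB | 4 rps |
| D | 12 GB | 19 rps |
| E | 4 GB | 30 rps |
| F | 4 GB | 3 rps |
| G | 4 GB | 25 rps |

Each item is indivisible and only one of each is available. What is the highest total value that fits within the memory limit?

Check high-value combinations within 18 GB:
- A+C+E+G: memory 7+2+4+4=17, value 9+4+30+25=68
- B+E+G: memory 10+4+4=18, value 13+30+25=68
- A+E+G: memory 7+4+4=15, value 9+30+25=64
Best: 68 rps.

68 rps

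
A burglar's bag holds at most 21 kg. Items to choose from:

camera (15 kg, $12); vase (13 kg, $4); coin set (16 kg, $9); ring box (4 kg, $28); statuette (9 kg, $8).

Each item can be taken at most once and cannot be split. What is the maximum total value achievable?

This is a 0/1 knapsack; check combinations near the capacity.
- camera+ring box: weight 15+4=19, value 12+28=40
- coin set+ring box: weight 16+4=20, value 9+28=37
- ring box+statuette: weight 4+9=13, value 28+8=36
Best: $40.

$40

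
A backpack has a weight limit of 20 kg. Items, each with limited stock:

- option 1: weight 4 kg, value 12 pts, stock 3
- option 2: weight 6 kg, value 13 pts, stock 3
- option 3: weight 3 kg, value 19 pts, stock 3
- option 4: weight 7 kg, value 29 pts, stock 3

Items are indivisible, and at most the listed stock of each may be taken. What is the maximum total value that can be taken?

Best selections within weight 20 and stock limits:
- 1×option 1 + 3×option 3 + 1×option 4: weight 20, value 98
- 2×option 3 + 2×option 4: weight 20, value 96
- 3×option 3 + 1×option 4: weight 16, value 86
- 1×option 1 + 1×option 2 + 3×option 3: weight 19, value 82
Best: 98 pts.

98 pts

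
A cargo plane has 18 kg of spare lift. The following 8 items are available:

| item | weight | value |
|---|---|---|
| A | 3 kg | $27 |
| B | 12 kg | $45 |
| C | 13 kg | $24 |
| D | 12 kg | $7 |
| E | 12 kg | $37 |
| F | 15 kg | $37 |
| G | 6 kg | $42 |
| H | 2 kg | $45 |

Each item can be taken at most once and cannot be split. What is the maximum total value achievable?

This is a 0/1 knapsack; check combinations near the capacity.
- A+B+H: weight 3+12+2=17, value 27+45+45=117
- A+G+H: weight 3+6+2=11, value 27+42+45=114
- A+E+H: weight 3+12+2=17, value 27+37+45=109
- A+C+H: weight 3+13+2=18, value 27+24+45=96
Best: $117.

$117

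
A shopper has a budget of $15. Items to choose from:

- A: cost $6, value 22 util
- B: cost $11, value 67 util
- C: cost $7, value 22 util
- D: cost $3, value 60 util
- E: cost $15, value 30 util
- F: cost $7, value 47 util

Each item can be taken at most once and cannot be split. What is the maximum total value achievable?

Check high-value combinations within $15:
- B+D: cost 11+3=14, value 67+60=127
- D+F: cost 3+7=10, value 60+47=107
- A+D: cost 6+3=9, value 22+60=82
- C+D: cost 7+3=10, value 22+60=82
Best: 127 util.

127 util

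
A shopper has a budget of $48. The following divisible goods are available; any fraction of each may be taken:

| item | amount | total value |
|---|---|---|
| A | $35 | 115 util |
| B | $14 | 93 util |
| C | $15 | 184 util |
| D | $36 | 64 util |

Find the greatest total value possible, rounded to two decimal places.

Take in order of value per unit:
- C (184/15 per unit): all 15 → value 184, running total 184.00
- B (93/14 per unit): all 14 → value 93, running total 277.00
- A (115/35 per unit): 19 of 35 → value 19×115/35 = 62.4286, running total 339.43
Total 339.43.

339.43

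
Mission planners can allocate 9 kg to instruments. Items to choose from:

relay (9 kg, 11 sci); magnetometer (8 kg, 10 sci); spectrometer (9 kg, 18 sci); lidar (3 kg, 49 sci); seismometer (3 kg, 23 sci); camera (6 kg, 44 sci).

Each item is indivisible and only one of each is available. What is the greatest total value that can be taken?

This is a 0/1 knapsack; check combinations near the capacity.
- lidar+camera: mass 3+6=9, value 49+44=93
- lidar+seismometer: mass 3+3=6, value 49+23=72
- seismometer+camera: mass 3+6=9, value 23+44=67
- lidar: mass 3, value 49
- camera: mass 6, value 44
Best: 93 sci.

93 sci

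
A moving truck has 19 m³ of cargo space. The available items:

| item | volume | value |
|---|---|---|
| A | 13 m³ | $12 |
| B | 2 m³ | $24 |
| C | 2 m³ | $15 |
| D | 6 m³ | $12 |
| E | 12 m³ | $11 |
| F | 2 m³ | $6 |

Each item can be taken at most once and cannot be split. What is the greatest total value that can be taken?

Check high-value combinations within 19 m³:
- B+C+D+F: volume 2+2+6+2=12, value 24+15+12+6=57
- A+B+C+F: volume 13+2+2+2=19, value 12+24+15+6=57
- B+C+E+F: volume 2+2+12+2=18, value 24+15+11+6=56
- B+C+D: volume 2+2+6=10, value 24+15+12=51
- A+B+C: volume 13+2+2=17, value 12+24+15=51
Best: $57.

$57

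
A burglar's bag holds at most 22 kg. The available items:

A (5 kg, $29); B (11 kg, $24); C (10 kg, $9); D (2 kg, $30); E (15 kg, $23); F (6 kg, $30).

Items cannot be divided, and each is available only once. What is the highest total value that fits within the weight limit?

$89

Check high-value combinations within 22 kg:
- A+D+F: weight 5+2+6=13, value 29+30+30=89
- B+D+F: weight 11+2+6=19, value 24+30+30=84
- A+B+D: weight 5+11+2=18, value 29+24+30=83
- A+B+F: weight 5+11+6=22, value 29+24+30=83
- A+D+E: weight 5+2+15=22, value 29+30+23=82
Best: $89.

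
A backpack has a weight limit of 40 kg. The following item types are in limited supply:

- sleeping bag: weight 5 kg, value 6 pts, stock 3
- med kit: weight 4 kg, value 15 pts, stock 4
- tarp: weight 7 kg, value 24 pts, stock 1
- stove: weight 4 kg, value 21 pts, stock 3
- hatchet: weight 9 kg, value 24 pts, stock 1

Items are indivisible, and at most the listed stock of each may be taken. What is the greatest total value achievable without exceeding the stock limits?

Best selections within weight 40 and stock limits:
- 3×med kit + 1×tarp + 3×stove + 1×hatchet: weight 40, value 156
- 1×sleeping bag + 4×med kit + 1×tarp + 3×stove: weight 40, value 153
- 4×med kit + 1×tarp + 2×stove + 1×hatchet: weight 40, value 150
- 4×med kit + 1×tarp + 3×stove: weight 35, value 147
Best: 156 pts.

156 pts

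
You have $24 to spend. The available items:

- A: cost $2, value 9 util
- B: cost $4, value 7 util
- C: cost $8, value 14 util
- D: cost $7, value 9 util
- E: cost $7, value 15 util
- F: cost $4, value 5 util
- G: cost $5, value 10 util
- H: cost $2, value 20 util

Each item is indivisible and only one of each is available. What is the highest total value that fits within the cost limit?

68 util

This is a 0/1 knapsack; check combinations near the capacity.
- A+C+E+G+H: cost 2+8+7+5+2=24, value 9+14+15+10+20=68
- A+B+E+F+G+H: cost 2+4+7+4+5+2=24, value 9+7+15+5+10+20=66
- A+B+C+E+H: cost 2+4+8+7+2=23, value 9+7+14+15+20=65
- A+C+E+F+H: cost 2+8+7+4+2=23, value 9+14+15+5+20=63
Best: 68 util.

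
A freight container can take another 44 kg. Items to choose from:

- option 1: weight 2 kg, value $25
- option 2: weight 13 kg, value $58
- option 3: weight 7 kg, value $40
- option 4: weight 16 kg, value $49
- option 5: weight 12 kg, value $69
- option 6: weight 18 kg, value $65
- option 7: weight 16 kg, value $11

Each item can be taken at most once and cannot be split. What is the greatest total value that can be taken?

This is a 0/1 knapsack; check combinations near the capacity.
- option 1+option 2+option 4+option 5: weight 2+13+16+12=43, value 25+58+49+69=201
- option 1+option 3+option 5+option 6: weight 2+7+12+18=39, value 25+40+69+65=199
- option 1+option 2+option 3+option 5: weight 2+13+7+12=34, value 25+58+40+69=192
- option 2+option 5+option 6: weight 13+12+18=43, value 58+69+65=192
- option 1+option 2+option 3+option 6: weight 2+13+7+18=40, value 25+58+40+65=188
Best: $201.

$201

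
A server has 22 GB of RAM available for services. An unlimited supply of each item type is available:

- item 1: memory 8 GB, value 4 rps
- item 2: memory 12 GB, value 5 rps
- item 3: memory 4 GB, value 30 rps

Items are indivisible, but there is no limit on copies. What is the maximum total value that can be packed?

150 rps

Best value-per-unit is item 3 at 30/4, and filling with it alone uses memory 5×4=20. No mix of the others beats 5×30 = 150.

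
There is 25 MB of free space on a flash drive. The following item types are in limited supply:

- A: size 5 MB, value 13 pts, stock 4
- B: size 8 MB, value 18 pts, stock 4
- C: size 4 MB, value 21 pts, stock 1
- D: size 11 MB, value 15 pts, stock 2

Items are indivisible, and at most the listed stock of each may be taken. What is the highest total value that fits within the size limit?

Best selections within size 25 and stock limits:
- 4×A + 1×C: size 24, value 73
- 1×A + 2×B + 1×C: size 25, value 70
Best: 73 pts.

73 pts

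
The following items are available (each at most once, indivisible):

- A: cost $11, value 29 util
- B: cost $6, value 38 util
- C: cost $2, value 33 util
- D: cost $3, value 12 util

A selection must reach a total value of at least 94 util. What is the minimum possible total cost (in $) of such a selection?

Subsets with value ≥ 94, sorted by total cost:
- A+B+C: cost 19, value 100
- A+B+C+D: cost 22, value 112
Minimum cost: 19 $.

19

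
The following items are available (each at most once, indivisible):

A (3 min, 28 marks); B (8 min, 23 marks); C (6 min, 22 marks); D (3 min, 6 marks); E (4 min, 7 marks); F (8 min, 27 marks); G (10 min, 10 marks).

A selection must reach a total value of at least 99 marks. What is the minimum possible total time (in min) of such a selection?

Subsets with value ≥ 99, sorted by total time:
- A+B+C+F: time 25, value 100
- A+B+C+D+F: time 28, value 106
- A+B+C+E+F: time 29, value 107
Minimum time: 25 min.

25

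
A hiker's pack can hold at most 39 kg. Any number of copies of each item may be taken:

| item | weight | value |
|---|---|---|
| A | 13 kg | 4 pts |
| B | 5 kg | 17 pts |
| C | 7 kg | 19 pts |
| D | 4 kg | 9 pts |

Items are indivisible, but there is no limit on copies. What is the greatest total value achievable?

Best value-per-unit is B at 17/5; filling with it alone gives 7×17 = 119.
Optimal mix: 7×B + 1×D → weight 39, value 128.

128 pts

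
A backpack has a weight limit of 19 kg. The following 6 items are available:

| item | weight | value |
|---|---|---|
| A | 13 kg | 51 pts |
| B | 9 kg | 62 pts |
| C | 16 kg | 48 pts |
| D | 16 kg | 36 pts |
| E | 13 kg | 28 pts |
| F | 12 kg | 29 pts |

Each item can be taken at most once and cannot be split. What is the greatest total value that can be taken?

Check high-value combinations within 19 kg:
- B: weight 9, value 62
- A: weight 13, value 51
- C: weight 16, value 48
- D: weight 16, value 36
Best: 62 pts.

62 pts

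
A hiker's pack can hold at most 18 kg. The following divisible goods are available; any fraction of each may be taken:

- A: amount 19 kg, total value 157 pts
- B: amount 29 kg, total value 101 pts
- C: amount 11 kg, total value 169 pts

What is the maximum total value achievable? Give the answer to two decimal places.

226.84

Take in order of value per unit:
- C (169/11 per unit): all 11 → value 169, running total 169.00
- A (157/19 per unit): 7 of 19 → value 7×157/19 = 57.8421, running total 226.84
Total 226.84.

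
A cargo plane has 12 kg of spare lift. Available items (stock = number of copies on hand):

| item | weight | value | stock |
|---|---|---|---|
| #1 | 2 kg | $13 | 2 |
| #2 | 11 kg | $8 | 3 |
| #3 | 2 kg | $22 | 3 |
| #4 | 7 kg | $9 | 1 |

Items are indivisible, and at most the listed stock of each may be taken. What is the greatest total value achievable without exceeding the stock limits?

$92

Top feasible selections:
- 2×#1 + 3×#3: weight 10, value 92
- 1×#1 + 3×#3: weight 8, value 79
Best: $92.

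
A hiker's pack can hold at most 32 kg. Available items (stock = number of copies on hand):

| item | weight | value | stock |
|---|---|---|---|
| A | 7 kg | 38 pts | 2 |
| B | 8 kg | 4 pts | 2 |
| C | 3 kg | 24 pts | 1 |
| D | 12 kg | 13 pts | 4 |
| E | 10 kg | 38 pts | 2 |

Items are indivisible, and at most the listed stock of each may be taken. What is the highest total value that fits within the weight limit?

138 pts

Top feasible selections:
- 2×A + 1×C + 1×E: weight 27, value 138
- 1×A + 1×C + 2×E: weight 30, value 138
- 2×A + 1×B + 1×E: weight 32, value 118
Best: 138 pts.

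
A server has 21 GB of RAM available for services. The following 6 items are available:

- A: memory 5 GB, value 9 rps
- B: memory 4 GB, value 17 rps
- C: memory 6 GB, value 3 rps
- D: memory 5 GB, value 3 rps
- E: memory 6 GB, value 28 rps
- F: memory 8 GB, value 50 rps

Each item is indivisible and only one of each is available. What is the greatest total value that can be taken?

95 rps

Check high-value combinations within 21 GB:
- B+E+F: memory 4+6+8=18, value 17+28+50=95
- A+E+F: memory 5+6+8=19, value 9+28+50=87
- D+E+F: memory 5+6+8=19, value 3+28+50=81
- C+E+F: memory 6+6+8=20, value 3+28+50=81
- E+F: memory 6+8=14, value 28+50=78
Best: 95 rps.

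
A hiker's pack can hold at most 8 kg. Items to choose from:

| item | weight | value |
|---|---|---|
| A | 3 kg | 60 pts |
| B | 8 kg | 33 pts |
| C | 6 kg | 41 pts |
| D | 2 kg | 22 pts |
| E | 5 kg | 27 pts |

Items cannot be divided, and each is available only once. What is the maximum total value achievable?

Check high-value combinations within 8 kg:
- A+E: weight 3+5=8, value 60+27=87
- A+D: weight 3+2=5, value 60+22=82
- C+D: weight 6+2=8, value 41+22=63
- A: weight 3, value 60
- D+E: weight 2+5=7, value 22+27=49
Best: 87 pts.

87 pts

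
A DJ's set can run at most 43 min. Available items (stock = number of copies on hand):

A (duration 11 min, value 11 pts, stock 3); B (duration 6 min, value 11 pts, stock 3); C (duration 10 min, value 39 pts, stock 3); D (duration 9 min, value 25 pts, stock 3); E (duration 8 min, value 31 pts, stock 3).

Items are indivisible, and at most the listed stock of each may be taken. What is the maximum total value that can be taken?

Best selections within duration 43 and stock limits:
- 1×C + 1×D + 3×E: duration 43, value 157
- 1×B + 2×C + 2×E: duration 42, value 151
- 3×C + 1×E: duration 38, value 148
Best: 157 pts.

157 pts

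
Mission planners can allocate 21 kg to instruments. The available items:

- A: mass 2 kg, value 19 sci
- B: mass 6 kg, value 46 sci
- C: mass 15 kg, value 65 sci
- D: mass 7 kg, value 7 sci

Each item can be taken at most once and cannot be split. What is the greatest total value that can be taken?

Check high-value combinations within 21 kg:
- B+C: mass 6+15=21, value 46+65=111
- A+C: mass 2+15=17, value 19+65=84
- A+B+D: mass 2+6+7=15, value 19+46+7=72
- A+B: mass 2+6=8, value 19+46=65
Best: 111 sci.

111 sci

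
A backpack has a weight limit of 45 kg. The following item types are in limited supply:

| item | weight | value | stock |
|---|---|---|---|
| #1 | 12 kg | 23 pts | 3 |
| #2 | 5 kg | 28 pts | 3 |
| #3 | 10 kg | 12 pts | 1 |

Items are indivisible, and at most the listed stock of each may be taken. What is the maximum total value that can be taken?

130 pts

Top feasible selections:
- 2×#1 + 3×#2: weight 39, value 130
- 1×#1 + 3×#2 + 1×#3: weight 37, value 119
- 2×#1 + 2×#2 + 1×#3: weight 44, value 114
Best: 130 pts.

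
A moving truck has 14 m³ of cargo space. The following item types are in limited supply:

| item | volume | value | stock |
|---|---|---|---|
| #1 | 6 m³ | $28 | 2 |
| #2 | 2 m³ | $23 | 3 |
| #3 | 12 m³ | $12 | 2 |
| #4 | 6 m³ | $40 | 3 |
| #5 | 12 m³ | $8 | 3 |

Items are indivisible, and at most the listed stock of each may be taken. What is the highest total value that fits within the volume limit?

Best selections within volume 14 and stock limits:
- 3×#2 + 1×#4: volume 12, value 109
- 1×#2 + 2×#4: volume 14, value 103
Best: $109.

$109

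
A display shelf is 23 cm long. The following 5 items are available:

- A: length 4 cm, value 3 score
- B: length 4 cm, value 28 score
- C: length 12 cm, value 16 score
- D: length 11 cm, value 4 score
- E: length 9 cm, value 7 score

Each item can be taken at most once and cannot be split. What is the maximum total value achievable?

Check high-value combinations within 23 cm:
- A+B+C: length 4+4+12=20, value 3+28+16=47
- B+C: length 4+12=16, value 28+16=44
- A+B+E: length 4+4+9=17, value 3+28+7=38
Best: 47 score.

47 score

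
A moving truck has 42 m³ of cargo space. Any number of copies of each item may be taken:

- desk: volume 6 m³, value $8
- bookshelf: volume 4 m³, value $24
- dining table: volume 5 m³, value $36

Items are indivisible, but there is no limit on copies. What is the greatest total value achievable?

$288

Best value-per-unit is dining table at 36/5; filling with it alone gives 8×36 = 288.
Optimal mix: 3×bookshelf + 6×dining table → volume 42, value 288.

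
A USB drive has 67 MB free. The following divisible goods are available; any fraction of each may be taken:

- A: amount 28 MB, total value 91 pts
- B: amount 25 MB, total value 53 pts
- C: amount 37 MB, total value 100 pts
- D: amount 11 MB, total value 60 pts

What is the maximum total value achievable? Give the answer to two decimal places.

Take in order of value per unit:
- D (60/11 per unit): all 11 → value 60, running total 60.00
- A (91/28 per unit): all 28 → value 91, running total 151.00
- C (100/37 per unit): 28 of 37 → value 28×100/37 = 75.6757, running total 226.68
Total 226.68.

226.68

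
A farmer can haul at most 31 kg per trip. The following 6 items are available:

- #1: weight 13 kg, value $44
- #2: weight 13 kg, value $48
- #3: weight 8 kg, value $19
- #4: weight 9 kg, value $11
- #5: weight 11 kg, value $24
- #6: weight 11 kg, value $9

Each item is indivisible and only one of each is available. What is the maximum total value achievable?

Check high-value combinations within 31 kg:
- #1+#2: weight 13+13=26, value 44+48=92
- #2+#3+#4: weight 13+8+9=30, value 48+19+11=78
- #1+#3+#4: weight 13+8+9=30, value 44+19+11=74
- #2+#5: weight 13+11=24, value 48+24=72
- #1+#5: weight 13+11=24, value 44+24=68
Best: $92.

$92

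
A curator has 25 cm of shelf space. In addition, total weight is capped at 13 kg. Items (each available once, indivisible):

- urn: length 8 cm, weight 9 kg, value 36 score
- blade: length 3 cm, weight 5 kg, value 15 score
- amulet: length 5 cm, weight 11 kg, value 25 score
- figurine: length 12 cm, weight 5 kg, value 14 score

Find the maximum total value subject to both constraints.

Feasible sets respecting both limits:
- urn: length 8, weight 9, value 36
- blade+figurine: length 15, weight 10, value 29
- amulet: length 5, weight 11, value 25
Best: 36 score.

36 score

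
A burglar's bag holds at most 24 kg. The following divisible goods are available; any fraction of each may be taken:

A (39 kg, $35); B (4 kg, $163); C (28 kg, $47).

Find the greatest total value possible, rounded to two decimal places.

196.57

Take in order of value per unit:
- B (163/4 per unit): all 4 → value 163, running total 163.00
- C (47/28 per unit): 20 of 28 → value 20×47/28 = 33.5714, running total 196.57
Total 196.57.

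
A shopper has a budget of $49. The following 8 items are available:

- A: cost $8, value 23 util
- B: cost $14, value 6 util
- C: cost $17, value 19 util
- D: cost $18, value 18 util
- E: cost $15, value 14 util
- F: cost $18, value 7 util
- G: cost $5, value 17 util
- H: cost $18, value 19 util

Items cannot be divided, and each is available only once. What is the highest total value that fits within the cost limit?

This is a 0/1 knapsack; check combinations near the capacity.
- A+C+G+H: cost 8+17+5+18=48, value 23+19+17+19=78
- A+C+D+G: cost 8+17+18+5=48, value 23+19+18+17=77
- A+D+G+H: cost 8+18+5+18=49, value 23+18+17+19=77
- A+C+E+G: cost 8+17+15+5=45, value 23+19+14+17=73
Best: 78 util.

78 util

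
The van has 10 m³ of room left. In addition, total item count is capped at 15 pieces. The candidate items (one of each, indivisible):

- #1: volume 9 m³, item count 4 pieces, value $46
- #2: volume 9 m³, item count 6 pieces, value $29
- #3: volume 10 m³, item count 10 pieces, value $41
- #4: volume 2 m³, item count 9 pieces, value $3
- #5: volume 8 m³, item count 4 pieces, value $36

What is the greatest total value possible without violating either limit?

Feasible sets respecting both limits:
- #1: volume 9, item count 4, value 46
- #3: volume 10, item count 10, value 41
- #4+#5: volume 10, item count 13, value 39
Best: $46.

$46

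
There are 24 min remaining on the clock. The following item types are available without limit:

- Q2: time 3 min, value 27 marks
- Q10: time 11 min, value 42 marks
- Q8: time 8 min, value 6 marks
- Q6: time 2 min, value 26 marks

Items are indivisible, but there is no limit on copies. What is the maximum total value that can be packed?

Best value-per-unit is Q6 at 26/2, and filling with it alone uses time 12×2=24. No mix of the others beats 12×26 = 312.

312 marks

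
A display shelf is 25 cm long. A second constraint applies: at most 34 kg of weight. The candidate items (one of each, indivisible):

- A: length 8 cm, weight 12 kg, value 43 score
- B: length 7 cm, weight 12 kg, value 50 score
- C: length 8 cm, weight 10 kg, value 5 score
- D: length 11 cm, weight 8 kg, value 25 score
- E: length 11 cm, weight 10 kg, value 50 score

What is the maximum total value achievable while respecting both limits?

Feasible sets respecting both limits:
- B+E: length 18, weight 22, value 100
- A+B+C: length 23, weight 34, value 98
- A+B: length 15, weight 24, value 93
Best: 100 score.

100 score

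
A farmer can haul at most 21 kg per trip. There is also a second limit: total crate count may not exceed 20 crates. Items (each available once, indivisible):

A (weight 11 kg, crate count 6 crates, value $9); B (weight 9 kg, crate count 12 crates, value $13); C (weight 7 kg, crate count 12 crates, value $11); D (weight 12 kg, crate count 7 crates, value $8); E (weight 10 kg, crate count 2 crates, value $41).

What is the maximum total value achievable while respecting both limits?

$54

Feasible sets respecting both limits:
- B+E: weight 19, crate count 14, value 54
- C+E: weight 17, crate count 14, value 52
- A+E: weight 21, crate count 8, value 50
Best: $54.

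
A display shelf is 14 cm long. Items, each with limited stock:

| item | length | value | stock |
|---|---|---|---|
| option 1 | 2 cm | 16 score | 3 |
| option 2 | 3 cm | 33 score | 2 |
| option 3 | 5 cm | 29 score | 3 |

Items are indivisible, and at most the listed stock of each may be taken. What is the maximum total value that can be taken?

114 score

Best selections within length 14 and stock limits:
- 3×option 1 + 2×option 2: length 12, value 114
- 1×option 1 + 2×option 2 + 1×option 3: length 13, value 111
- 3×option 1 + 1×option 2 + 1×option 3: length 14, value 110
- 2×option 1 + 2×option 2: length 10, value 98
Best: 114 score.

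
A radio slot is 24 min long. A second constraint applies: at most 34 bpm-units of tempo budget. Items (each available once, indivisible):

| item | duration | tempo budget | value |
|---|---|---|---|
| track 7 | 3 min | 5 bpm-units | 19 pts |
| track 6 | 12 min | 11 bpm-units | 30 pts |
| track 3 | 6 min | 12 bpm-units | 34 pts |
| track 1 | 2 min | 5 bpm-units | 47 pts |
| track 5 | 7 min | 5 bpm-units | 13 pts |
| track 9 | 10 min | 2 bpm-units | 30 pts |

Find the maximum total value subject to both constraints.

130 pts

Feasible sets respecting both limits:
- track 7+track 6+track 3+track 1: duration 23, tempo budget 33, value 130
- track 7+track 3+track 1+track 9: duration 21, tempo budget 24, value 130
- track 7+track 3+track 1+track 5: duration 18, tempo budget 27, value 113
- track 6+track 3+track 1: duration 20, tempo budget 28, value 111
Best: 130 pts.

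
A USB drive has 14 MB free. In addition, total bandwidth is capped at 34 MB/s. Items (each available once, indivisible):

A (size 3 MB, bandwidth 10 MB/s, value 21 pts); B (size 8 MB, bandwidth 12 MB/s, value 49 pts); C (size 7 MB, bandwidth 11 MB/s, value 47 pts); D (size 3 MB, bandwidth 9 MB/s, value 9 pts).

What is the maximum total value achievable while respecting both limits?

79 pts

Feasible sets respecting both limits:
- A+B+D: size 14, bandwidth 31, value 79
- A+C+D: size 13, bandwidth 30, value 77
- A+B: size 11, bandwidth 22, value 70
- A+C: size 10, bandwidth 21, value 68
Best: 79 pts.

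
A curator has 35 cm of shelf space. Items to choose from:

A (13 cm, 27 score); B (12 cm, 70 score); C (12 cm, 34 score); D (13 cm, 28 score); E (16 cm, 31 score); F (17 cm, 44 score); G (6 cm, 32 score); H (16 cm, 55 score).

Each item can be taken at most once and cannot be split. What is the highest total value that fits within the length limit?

157 score

Check high-value combinations within 35 cm:
- B+G+H: length 12+6+16=34, value 70+32+55=157
- B+F+G: length 12+17+6=35, value 70+44+32=146
- B+C+G: length 12+12+6=30, value 70+34+32=136
- B+E+G: length 12+16+6=34, value 70+31+32=133
Best: 157 score.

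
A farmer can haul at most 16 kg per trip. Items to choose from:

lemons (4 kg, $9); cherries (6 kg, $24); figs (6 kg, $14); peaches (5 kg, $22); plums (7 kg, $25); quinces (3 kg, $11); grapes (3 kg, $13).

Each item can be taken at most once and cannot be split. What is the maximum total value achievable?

$62

Check high-value combinations within 16 kg:
- cherries+plums+grapes: weight 6+7+3=16, value 24+25+13=62
- peaches+plums+grapes: weight 5+7+3=15, value 22+25+13=60
- cherries+plums+quinces: weight 6+7+3=16, value 24+25+11=60
Best: $62.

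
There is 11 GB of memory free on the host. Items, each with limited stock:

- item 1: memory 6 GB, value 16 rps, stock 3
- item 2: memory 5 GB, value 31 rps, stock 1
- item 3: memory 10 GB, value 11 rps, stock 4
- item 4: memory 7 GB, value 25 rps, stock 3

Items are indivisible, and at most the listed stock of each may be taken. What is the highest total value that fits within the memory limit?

Best selections within memory 11 and stock limits:
- 1×item 1 + 1×item 2: memory 11, value 47
- 1×item 2: memory 5, value 31
Best: 47 rps.

47 rps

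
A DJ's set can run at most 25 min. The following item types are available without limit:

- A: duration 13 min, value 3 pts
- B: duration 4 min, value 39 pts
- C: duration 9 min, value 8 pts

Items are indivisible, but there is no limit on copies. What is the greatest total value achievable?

Best value-per-unit is B at 39/4, and filling with it alone uses duration 6×4=24. No mix of the others beats 6×39 = 234.

234 pts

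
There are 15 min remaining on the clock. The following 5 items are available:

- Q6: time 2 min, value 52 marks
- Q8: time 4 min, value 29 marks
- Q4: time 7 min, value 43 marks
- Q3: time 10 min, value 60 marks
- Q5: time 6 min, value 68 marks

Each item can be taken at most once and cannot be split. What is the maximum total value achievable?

163 marks

Check high-value combinations within 15 min:
- Q6+Q4+Q5: time 2+7+6=15, value 52+43+68=163
- Q6+Q8+Q5: time 2+4+6=12, value 52+29+68=149
- Q6+Q8+Q4: time 2+4+7=13, value 52+29+43=124
- Q6+Q5: time 2+6=8, value 52+68=120
Best: 163 marks.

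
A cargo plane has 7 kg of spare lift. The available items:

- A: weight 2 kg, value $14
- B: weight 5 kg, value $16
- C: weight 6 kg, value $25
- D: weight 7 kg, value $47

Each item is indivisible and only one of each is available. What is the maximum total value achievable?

This is a 0/1 knapsack; check combinations near the capacity.
- D: weight 7, value 47
- A+B: weight 2+5=7, value 14+16=30
- C: weight 6, value 25
- B: weight 5, value 16
Best: $47.

$47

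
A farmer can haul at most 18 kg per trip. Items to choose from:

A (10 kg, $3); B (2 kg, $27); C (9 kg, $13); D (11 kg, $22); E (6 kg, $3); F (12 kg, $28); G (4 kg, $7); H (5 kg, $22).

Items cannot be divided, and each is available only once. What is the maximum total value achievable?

$71

Check high-value combinations within 18 kg:
- B+D+H: weight 2+11+5=18, value 27+22+22=71
- B+C+H: weight 2+9+5=16, value 27+13+22=62
- B+F+G: weight 2+12+4=18, value 27+28+7=62
- B+E+G+H: weight 2+6+4+5=17, value 27+3+7+22=59
Best: $71.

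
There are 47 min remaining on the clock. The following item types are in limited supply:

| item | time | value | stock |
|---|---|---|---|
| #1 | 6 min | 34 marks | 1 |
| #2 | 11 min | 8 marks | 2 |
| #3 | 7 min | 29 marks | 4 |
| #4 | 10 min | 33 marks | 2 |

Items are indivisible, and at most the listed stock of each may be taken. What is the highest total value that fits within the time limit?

Top feasible selections:
- 1×#1 + 3×#3 + 2×#4: time 47, value 187
- 1×#1 + 4×#3 + 1×#4: time 44, value 183
Best: 187 marks.

187 marks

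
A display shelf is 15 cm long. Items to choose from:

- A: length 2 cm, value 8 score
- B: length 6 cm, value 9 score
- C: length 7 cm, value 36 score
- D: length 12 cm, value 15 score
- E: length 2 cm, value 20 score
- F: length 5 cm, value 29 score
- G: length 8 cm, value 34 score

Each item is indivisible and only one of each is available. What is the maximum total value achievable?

85 score

Check high-value combinations within 15 cm:
- C+E+F: length 7+2+5=14, value 36+20+29=85
- E+F+G: length 2+5+8=15, value 20+29+34=83
- A+C+F: length 2+7+5=14, value 8+36+29=73
Best: 85 score.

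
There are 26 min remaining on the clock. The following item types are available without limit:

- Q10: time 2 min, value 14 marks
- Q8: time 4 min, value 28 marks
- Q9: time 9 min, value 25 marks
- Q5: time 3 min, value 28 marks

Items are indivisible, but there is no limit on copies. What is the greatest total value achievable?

238 marks

Best value-per-unit is Q5 at 28/3; filling with it alone gives 8×28 = 224.
Optimal mix: 1×Q10 + 8×Q5 → time 26, value 238.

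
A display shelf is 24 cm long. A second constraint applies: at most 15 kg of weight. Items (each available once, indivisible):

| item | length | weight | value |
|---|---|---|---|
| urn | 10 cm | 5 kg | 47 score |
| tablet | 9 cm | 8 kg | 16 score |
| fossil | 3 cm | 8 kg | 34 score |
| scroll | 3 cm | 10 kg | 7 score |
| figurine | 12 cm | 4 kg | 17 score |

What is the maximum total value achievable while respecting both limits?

81 score

Feasible sets respecting both limits:
- urn+fossil: length 13, weight 13, value 81
- urn+figurine: length 22, weight 9, value 64
- urn+tablet: length 19, weight 13, value 63
Best: 81 score.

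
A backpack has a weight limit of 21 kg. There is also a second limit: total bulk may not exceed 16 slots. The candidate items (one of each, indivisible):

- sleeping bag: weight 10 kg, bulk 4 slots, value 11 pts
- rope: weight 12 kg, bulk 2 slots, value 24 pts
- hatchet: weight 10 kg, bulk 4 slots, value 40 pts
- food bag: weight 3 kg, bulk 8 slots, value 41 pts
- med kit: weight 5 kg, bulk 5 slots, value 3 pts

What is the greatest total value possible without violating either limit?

Feasible sets respecting both limits:
- hatchet+food bag: weight 13, bulk 12, value 81
- rope+food bag+med kit: weight 20, bulk 15, value 68
- rope+food bag: weight 15, bulk 10, value 65
Best: 81 pts.

81 pts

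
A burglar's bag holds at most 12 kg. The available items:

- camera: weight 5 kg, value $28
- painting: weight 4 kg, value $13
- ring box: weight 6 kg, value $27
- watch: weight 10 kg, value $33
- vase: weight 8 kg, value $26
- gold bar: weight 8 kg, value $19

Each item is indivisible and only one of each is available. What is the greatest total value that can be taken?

Check high-value combinations within 12 kg:
- camera+ring box: weight 5+6=11, value 28+27=55
- camera+painting: weight 5+4=9, value 28+13=41
- painting+ring box: weight 4+6=10, value 13+27=40
- painting+vase: weight 4+8=12, value 13+26=39
- watch: weight 10, value 33
Best: $55.

$55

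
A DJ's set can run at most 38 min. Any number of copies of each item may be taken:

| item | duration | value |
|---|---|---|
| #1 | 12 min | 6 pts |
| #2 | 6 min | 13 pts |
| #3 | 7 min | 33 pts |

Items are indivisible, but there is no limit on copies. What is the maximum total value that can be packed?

165 pts

Best value-per-unit is #3 at 33/7, and filling with it alone uses duration 5×7=35. No mix of the others beats 5×33 = 165.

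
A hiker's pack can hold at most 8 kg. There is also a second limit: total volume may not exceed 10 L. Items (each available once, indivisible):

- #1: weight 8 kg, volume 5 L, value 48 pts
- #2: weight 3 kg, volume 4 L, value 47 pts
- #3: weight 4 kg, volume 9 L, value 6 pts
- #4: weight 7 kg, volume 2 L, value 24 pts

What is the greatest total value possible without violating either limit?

Feasible sets respecting both limits:
- #1: weight 8, volume 5, value 48
- #2: weight 3, volume 4, value 47
- #4: weight 7, volume 2, value 24
Best: 48 pts.

48 pts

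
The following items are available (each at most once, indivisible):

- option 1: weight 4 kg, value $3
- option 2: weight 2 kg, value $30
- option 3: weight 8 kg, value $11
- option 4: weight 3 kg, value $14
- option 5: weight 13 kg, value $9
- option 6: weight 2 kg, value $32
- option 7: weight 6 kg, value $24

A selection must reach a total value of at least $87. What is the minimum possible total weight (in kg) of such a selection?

13

Subsets with value ≥ 87, sorted by total weight:
- option 2+option 4+option 6+option 7: weight 13, value 100
- option 1+option 2+option 6+option 7: weight 14, value 89
Minimum weight: 13 kg.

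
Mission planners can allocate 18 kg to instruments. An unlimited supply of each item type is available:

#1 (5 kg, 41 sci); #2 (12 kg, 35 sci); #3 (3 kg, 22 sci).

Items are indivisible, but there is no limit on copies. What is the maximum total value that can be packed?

145 sci

Best value-per-unit is #1 at 41/5; filling with it alone gives 3×41 = 123.
Optimal mix: 3×#1 + 1×#3 → mass 18, value 145.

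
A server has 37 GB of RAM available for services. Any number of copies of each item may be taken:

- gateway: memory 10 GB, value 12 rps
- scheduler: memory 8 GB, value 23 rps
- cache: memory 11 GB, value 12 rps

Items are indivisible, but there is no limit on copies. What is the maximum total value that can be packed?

Best value-per-unit is scheduler at 23/8, and filling with it alone uses memory 4×8=32. No mix of the others beats 4×23 = 92.

92 rps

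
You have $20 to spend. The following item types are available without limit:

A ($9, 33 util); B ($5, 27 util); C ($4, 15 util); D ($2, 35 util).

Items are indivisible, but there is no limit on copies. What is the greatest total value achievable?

Best value-per-unit is D at 35/2, and filling with it alone uses cost 10×2=20. No mix of the others beats 10×35 = 350.

350 util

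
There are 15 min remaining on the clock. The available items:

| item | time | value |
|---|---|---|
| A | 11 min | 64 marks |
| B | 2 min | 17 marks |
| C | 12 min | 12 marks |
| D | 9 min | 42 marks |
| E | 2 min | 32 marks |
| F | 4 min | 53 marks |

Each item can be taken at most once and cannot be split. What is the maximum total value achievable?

This is a 0/1 knapsack; check combinations near the capacity.
- D+E+F: time 9+2+4=15, value 42+32+53=127
- A+F: time 11+4=15, value 64+53=117
- A+B+E: time 11+2+2=15, value 64+17+32=113
- B+D+F: time 2+9+4=15, value 17+42+53=112
Best: 127 marks.

127 marks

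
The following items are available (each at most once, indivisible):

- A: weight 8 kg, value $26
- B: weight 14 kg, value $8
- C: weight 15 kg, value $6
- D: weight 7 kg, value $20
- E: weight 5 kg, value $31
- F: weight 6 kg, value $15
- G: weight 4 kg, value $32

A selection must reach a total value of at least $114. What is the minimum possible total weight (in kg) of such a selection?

Subsets with value ≥ 114, sorted by total weight:
- A+D+E+F+G: weight 30, value 124
- A+B+D+E+G: weight 38, value 117
- A+C+D+E+G: weight 39, value 115
- A+B+D+E+F+G: weight 44, value 132
Minimum weight: 30 kg.

30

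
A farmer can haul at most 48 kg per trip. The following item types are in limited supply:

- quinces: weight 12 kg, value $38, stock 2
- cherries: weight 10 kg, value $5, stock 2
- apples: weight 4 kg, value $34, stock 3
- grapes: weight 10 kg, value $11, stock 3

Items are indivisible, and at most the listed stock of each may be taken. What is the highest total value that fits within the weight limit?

Top feasible selections:
- 2×quinces + 3×apples + 1×grapes: weight 46, value 189
- 2×quinces + 1×cherries + 3×apples: weight 46, value 183
- 2×quinces + 3×apples: weight 36, value 178
- 1×quinces + 3×apples + 2×grapes: weight 44, value 162
Best: $189.

$189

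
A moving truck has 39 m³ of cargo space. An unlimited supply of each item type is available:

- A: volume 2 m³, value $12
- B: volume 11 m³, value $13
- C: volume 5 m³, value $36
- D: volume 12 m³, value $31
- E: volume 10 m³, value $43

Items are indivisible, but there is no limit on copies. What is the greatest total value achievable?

$276

Best value-per-unit is C at 36/5; filling with it alone gives 7×36 = 252.
Optimal mix: 2×A + 7×C → volume 39, value 276.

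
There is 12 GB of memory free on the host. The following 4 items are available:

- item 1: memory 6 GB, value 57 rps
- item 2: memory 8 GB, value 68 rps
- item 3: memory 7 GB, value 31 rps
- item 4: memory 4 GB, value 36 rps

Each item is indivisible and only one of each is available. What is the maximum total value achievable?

104 rps

This is a 0/1 knapsack; check combinations near the capacity.
- item 2+item 4: memory 8+4=12, value 68+36=104
- item 1+item 4: memory 6+4=10, value 57+36=93
- item 2: memory 8, value 68
- item 3+item 4: memory 7+4=11, value 31+36=67
- item 1: memory 6, value 57
Best: 104 rps.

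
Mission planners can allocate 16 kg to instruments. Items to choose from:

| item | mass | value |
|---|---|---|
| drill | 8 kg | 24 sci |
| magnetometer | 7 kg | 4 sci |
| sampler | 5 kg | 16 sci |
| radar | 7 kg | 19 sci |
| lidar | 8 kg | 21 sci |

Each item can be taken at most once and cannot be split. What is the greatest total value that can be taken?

45 sci

Check high-value combinations within 16 kg:
- drill+lidar: mass 8+8=16, value 24+21=45
- drill+radar: mass 8+7=15, value 24+19=43
- drill+sampler: mass 8+5=13, value 24+16=40
- radar+lidar: mass 7+8=15, value 19+21=40
- sampler+lidar: mass 5+8=13, value 16+21=37
Best: 45 sci.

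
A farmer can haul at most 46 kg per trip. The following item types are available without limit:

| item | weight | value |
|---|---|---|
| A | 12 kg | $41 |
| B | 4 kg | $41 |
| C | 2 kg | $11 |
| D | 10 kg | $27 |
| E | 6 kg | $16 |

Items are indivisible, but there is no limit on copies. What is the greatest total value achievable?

Best value-per-unit is B at 41/4; filling with it alone gives 11×41 = 451.
Optimal mix: 11×B + 1×C → weight 46, value 462.

$462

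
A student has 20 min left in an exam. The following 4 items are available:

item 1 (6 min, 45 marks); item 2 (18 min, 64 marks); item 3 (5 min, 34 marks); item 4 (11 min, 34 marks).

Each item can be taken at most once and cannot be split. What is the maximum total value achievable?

79 marks

Check high-value combinations within 20 min:
- item 1+item 3: time 6+5=11, value 45+34=79
- item 1+item 4: time 6+11=17, value 45+34=79
- item 3+item 4: time 5+11=16, value 34+34=68
Best: 79 marks.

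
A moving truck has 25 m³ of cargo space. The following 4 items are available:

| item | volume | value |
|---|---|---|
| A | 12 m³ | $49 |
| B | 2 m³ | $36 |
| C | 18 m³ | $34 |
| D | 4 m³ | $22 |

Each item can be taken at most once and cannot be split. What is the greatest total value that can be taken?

$107

Check high-value combinations within 25 m³:
- A+B+D: volume 12+2+4=18, value 49+36+22=107
- B+C+D: volume 2+18+4=24, value 36+34+22=92
- A+B: volume 12+2=14, value 49+36=85
- A+D: volume 12+4=16, value 49+22=71
- B+C: volume 2+18=20, value 36+34=70
Best: $107.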